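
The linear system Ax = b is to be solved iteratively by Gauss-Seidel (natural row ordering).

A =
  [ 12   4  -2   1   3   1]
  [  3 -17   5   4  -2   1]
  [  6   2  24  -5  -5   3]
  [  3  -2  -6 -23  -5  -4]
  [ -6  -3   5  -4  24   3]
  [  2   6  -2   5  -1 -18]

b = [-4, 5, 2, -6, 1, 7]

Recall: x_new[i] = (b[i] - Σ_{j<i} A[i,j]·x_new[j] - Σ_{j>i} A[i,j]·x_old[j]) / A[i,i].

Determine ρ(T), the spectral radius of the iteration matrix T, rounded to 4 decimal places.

Diagonal D = diag(12, -17, 24, -23, 24, -18); L, U strict lower/upper.
Gauss-Seidel: T = -(D+L)⁻¹U, row 0 first, T[0,4] = -(3)/(12) = -0.2500; later rows by forward substitution.
  T[0,:] = [+0.0000, -0.3333, +0.1667, -0.0833, -0.2500, -0.0833]
  T[1,:] = [+0.0000, -0.0588, +0.3235, +0.2206, -0.1618, +0.0441]
  T[2,:] = [+0.0000, +0.0882, -0.0686, +0.2108, +0.2843, -0.1078]
  T[3,:] = [+0.0000, -0.0614, +0.0115, -0.0850, -0.3101, -0.1605]
  T[4,:] = [+0.0000, -0.1193, +0.0983, -0.0513, -0.1936, -0.1446]
  T[5,:] = [+0.0000, -0.0769, +0.1317, +0.0201, -0.1887, -0.0191]
moduli |λ_i(T)| = 0.5180, 0.1708, 0.1708, 0.1135, 0.0359, 0.0000.
spectral radius ρ = 0.5180; 0.5180 < 1, so it converges for any x₀.

0.5180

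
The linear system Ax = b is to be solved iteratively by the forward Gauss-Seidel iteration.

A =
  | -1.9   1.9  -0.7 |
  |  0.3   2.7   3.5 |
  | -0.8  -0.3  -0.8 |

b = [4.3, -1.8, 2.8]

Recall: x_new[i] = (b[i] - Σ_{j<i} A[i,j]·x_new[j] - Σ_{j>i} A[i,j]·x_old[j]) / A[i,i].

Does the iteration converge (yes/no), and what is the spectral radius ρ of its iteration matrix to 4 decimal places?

Let D = diag(-1.9, 2.7, -0.8); L, U the strict triangles.
Gauss-Seidel: T = -(D+L)⁻¹U, row 0 first, T[0,1] = -(1.9)/(-1.9) = +1.0000; later rows by forward substitution.
  T[0,:] = [+0.0000 +1.0000 -0.3684]
  T[1,:] = [+0.0000 -0.1111 -1.2554]
  T[2,:] = [+0.0000 -0.9583 +0.8392]
moduli |λ_i(T)| = 1.5594, 0.8313, 0.0000.
ρ(T) = max|λ| = 1.5594; 1.5594 > 1, so it fails to converge.

no, ρ = 1.5594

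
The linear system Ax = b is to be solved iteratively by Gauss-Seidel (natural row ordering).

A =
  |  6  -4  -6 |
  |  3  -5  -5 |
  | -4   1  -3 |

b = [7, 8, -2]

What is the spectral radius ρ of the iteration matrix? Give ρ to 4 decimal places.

1.6165

Split A = D + L + U, D = diag(6, -5, -3).
T_GS = -(D+L)⁻¹U: row 0 first, T[0,1] = -(-4)/(6) = +0.6667; later rows by forward substitution.
  T[0,:] = [+0.0000, +0.6667, +1.0000]
  T[1,:] = [+0.0000, +0.4000, -0.4000]
  T[2,:] = [+0.0000, -0.7556, -1.4667]
|roots of det(T-λI)|: 1.6165, 0.5499, 0.0000.
ρ = 1.6165; 1.6165 > 1, so it fails to converge.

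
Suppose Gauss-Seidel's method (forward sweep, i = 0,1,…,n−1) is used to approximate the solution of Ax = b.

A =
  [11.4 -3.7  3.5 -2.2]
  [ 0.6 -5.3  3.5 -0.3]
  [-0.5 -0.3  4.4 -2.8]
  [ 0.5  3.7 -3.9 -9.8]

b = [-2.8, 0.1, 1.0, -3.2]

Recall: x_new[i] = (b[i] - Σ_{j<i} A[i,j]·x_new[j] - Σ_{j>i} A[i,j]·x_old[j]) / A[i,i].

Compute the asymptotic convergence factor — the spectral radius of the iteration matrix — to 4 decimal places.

0.5309

Let D = diag(11.4, -5.3, 4.4, -9.8); L, U the strict triangles.
GS T = -(D+L)⁻¹U: row 0 first, T[0,1] = -(-3.7)/(11.4) = +0.3246; later rows by forward substitution.
  T[0,:] = [+0.0000 +0.3246 -0.3070 +0.1930]
  T[1,:] = [+0.0000 +0.0367 +0.6256 -0.0348]
  T[2,:] = [+0.0000 +0.0394 +0.0078 +0.6559]
  T[3,:] = [+0.0000 +0.0148 +0.2174 -0.2643]
|λ(T)| sorted: 0.5309, 0.3487, 0.0376, 0.0000.
spectral radius ρ = 0.5309; 0.5309 < 1, so it converges for any x₀.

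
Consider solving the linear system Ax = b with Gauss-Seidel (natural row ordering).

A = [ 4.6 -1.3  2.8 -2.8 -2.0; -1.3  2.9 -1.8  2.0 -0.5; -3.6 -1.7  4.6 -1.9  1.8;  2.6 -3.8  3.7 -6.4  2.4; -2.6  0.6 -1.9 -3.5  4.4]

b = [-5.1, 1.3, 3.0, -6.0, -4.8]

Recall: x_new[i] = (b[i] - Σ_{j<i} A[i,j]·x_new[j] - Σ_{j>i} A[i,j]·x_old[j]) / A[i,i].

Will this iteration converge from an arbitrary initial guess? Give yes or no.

Split A = D + L + U, D = diag(4.6, 2.9, 4.6, -6.4, 4.4).
Gauss-Seidel: T = -(D+L)⁻¹U, row 0 first, T[0,3] = -(-2.8)/(4.6) = +0.6087; later rows by forward substitution.
  T[0,:] = [+0.0000 +0.2826 -0.6087 +0.6087 +0.4348]
  T[1,:] = [+0.0000 +0.1267 +0.3478 -0.4168 +0.3673]
  T[2,:] = [+0.0000 +0.2680 -0.3478 +0.7354 +0.0847]
  T[3,:] = [+0.0000 +0.1945 -0.6549 +0.9199 +0.3825]
  T[4,:] = [+0.0000 +0.4202 -1.0782 +1.4658 +0.5477]
|eigenvalues of T|: 1.1546, 0.3611, 0.3397, 0.1134, 0.0000.
ρ(T) = max|λ| = 1.1546; 1.1546 > 1 ⇒ diverges.

no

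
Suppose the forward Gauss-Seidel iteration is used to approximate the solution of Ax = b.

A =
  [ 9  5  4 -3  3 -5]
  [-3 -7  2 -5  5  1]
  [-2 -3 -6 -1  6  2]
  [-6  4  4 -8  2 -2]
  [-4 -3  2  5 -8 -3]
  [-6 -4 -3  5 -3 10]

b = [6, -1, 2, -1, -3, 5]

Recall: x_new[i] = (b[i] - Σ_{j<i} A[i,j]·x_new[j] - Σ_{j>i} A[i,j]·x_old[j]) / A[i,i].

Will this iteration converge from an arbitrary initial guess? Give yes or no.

Let D = diag(9, -7, -6, -8, -8, 10); L, U the strict triangles.
T_GS = -(D+L)⁻¹U: row 0 first, T[0,2] = -(4)/(9) = -0.4444; later rows by forward substitution.
  T[0,:] = [+0.0000, -0.5556, -0.4444, +0.3333, -0.3333, +0.5556]
  T[1,:] = [+0.0000, +0.2381, +0.4762, -0.8571, +0.8571, -0.0952]
  T[2,:] = [+0.0000, +0.0661, -0.0899, +0.1508, +0.6825, +0.1958]
  T[3,:] = [+0.0000, +0.5688, +0.5265, -0.6032, +1.2698, -0.6164]
  T[4,:] = [+0.0000, +0.5605, +0.3502, -0.1845, +0.8095, -0.9534]
  T[5,:] = [+0.0000, -0.3345, -0.2613, +0.1486, -0.0444, +0.3762]
|eigenvalues of T|: 1.1848, 0.3609, 0.3495, 0.3495, 0.0285, 0.0000.
spectral radius ρ = 1.1848; 1.1848 > 1 ⇒ diverges.

no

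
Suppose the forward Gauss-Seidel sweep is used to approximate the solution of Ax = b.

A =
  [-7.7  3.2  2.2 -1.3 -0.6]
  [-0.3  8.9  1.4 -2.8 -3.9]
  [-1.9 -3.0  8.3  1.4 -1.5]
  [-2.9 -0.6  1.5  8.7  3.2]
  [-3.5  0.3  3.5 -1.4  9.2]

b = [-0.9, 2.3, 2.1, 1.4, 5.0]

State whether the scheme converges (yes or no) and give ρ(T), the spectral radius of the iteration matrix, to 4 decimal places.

Let D = diag(-7.7, 8.9, 8.3, 8.7, 9.2); L, U the strict triangles.
T_GS = -(D+L)⁻¹U: row 0 first, T[0,3] = -(-1.3)/(-7.7) = -0.1688; later rows by forward substitution.
  T[0,:] = [+0.0000, +0.4156, +0.2857, -0.1688, -0.0779]
  T[1,:] = [+0.0000, +0.0140, -0.1477, +0.3089, +0.4356]
  T[2,:] = [+0.0000, +0.1002, +0.0120, -0.0957, +0.3203]
  T[3,:] = [+0.0000, +0.1222, +0.0830, -0.0185, -0.4190]
  T[4,:] = [+0.0000, +0.1381, +0.1216, -0.0407, -0.2295]
moduli |λ_i(T)| = 0.5104, 0.2021, 0.2021, 0.0740, 0.0000.
ρ(T) = max|λ| = 0.5104; 0.5104 < 1 ⇒ converges.

yes, ρ = 0.5104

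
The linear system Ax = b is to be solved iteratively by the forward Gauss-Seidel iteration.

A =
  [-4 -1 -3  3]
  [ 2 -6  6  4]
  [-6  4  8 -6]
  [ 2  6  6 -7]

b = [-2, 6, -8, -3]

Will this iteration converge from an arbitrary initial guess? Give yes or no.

no

Diagonal D = diag(-4, -6, 8, -7); L, U strict lower/upper.
GS T = -(D+L)⁻¹U: row 0 first, T[0,3] = -(3)/(-4) = +0.7500; later rows by forward substitution.
  T[0,:] = [+0.0000 -0.2500 -0.7500 +0.7500]
  T[1,:] = [+0.0000 -0.0833 +0.7500 +0.9167]
  T[2,:] = [+0.0000 -0.1458 -0.9375 +0.8542]
  T[3,:] = [+0.0000 -0.2679 -0.3750 +1.7321]
|eigenvalues of T|: 1.4060, 0.7458, 0.0511, 0.0000.
spectral radius ρ = 1.4060; 1.4060 > 1, so it fails to converge.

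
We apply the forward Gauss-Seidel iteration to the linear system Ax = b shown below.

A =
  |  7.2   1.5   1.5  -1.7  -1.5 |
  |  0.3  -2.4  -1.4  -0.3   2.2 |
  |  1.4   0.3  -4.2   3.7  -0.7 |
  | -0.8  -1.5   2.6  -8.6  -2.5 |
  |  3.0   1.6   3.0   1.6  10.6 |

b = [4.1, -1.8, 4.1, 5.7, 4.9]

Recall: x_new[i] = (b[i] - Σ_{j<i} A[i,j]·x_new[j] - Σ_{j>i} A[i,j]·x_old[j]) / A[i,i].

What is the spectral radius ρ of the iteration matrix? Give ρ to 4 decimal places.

A = D + L + U where D = diag(7.2, -2.4, -4.2, -8.6, 10.6).
T_GS = -(D+L)⁻¹U: row 0 first, T[0,4] = -(-1.5)/(7.2) = +0.2083; later rows by forward substitution.
  T[0,:] = [+0.0000 -0.2083 -0.2083 +0.2361 +0.2083]
  T[1,:] = [+0.0000 -0.0260 -0.6094 -0.0955 +0.9427]
  T[2,:] = [+0.0000 -0.0713 -0.1130 +0.9528 -0.0299]
  T[3,:] = [+0.0000 +0.0024 +0.0915 +0.2828 -0.4835]
  T[4,:] = [+0.0000 +0.0827 +0.1691 -0.3648 -0.1198]
|roots of det(T-λI)|: 0.7198, 0.6093, 0.1417, 0.1417, 0.0000.
spectral radius ρ = 0.7198; 0.7198 < 1: convergent.

0.7198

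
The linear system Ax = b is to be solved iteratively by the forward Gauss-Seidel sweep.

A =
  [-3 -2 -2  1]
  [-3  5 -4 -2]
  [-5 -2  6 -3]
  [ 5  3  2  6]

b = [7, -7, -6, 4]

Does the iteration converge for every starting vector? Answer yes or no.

Split A = D + L + U, D = diag(-3, 5, 6, 6).
T_GS = -(D+L)⁻¹U: row 0 first, T[0,3] = -(1)/(-3) = +0.3333; later rows by forward substitution.
  T[0,:] = [+0.0000 -0.6667 -0.6667 +0.3333]
  T[1,:] = [+0.0000 -0.4000 +0.4000 +0.6000]
  T[2,:] = [+0.0000 -0.6889 -0.4222 +0.9778]
  T[3,:] = [+0.0000 +0.9852 +0.4963 -0.9037]
moduli |λ_i(T)| = 1.5640, 0.4665, 0.3046, 0.0000.
spectral radius ρ = 1.5640; 1.5640 > 1 ⇒ diverges.

no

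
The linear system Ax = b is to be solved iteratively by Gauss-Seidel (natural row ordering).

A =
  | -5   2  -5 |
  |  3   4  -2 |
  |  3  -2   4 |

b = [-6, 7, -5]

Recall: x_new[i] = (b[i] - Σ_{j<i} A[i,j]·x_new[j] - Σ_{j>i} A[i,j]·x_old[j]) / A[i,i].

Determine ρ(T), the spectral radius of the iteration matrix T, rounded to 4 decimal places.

0.9102

Let D = diag(-5, 4, 4); L, U the strict triangles.
Gauss-Seidel: T = -(D+L)⁻¹U, row 0 first, T[0,2] = -(-5)/(-5) = -1.0000; later rows by forward substitution.
  T[0,:] = [+0.0000  +0.4000  -1.0000]
  T[1,:] = [+0.0000  -0.3000  +1.2500]
  T[2,:] = [+0.0000  -0.4500  +1.3750]
|eigenvalues of T|: 0.9102, 0.1648, 0.0000.
ρ = 0.9102; 0.9102 < 1 ⇒ converges.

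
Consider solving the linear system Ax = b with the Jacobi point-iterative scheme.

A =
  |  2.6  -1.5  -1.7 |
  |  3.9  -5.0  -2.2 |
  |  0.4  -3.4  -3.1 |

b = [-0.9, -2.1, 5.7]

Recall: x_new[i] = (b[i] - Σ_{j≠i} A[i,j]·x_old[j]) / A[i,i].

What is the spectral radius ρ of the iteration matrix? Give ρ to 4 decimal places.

1.2249

Write A = D+L+U with D = diag(2.6, -5, -3.1).
Jacobi T = -D⁻¹(L+U): T[1,0] = -(3.9)/(-5) = +0.7800; T[1,1] = 0.
  T[0,:] = [+0.0000 +0.5769 +0.6538]
  T[1,:] = [+0.7800 +0.0000 -0.4400]
  T[2,:] = [+0.1290 -1.0968 +0.0000]
eigenvalue magnitudes: 1.2249, 0.6953, 0.6953.
ρ(T) = max|λ| = 1.2249; 1.2249 > 1: divergent.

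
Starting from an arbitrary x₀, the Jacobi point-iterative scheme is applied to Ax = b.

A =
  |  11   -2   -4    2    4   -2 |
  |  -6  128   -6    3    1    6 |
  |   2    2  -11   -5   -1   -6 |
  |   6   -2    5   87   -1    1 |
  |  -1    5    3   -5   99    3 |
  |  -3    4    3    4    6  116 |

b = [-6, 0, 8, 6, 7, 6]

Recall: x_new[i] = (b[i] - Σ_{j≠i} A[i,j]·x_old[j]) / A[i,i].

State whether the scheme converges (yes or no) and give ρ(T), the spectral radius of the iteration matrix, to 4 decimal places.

Write A = D+L+U with D = diag(11, 128, -11, 87, 99, 116).
Jacobi: T = -D⁻¹(L+U), T[4,0] = -(-1)/(99) = +0.0101; T[4,4] = 0.
  T[0,:] = [+0.0000 +0.1818 +0.3636 -0.1818 -0.3636 +0.1818]
  T[1,:] = [+0.0469 +0.0000 +0.0469 -0.0234 -0.0078 -0.0469]
  T[2,:] = [+0.1818 +0.1818 +0.0000 -0.4545 -0.0909 -0.5455]
  T[3,:] = [-0.0690 +0.0230 -0.0575 +0.0000 +0.0115 -0.0115]
  T[4,:] = [+0.0101 -0.0505 -0.0303 +0.0505 +0.0000 -0.0303]
  T[5,:] = [+0.0259 -0.0345 -0.0259 -0.0345 -0.0517 +0.0000]
eigenvalue magnitudes: 0.4184, 0.3024, 0.1103, 0.1103, 0.0865, 0.0082.
ρ(T) = max|λ| = 0.4184; 0.4184 < 1: convergent.

yes, ρ = 0.4184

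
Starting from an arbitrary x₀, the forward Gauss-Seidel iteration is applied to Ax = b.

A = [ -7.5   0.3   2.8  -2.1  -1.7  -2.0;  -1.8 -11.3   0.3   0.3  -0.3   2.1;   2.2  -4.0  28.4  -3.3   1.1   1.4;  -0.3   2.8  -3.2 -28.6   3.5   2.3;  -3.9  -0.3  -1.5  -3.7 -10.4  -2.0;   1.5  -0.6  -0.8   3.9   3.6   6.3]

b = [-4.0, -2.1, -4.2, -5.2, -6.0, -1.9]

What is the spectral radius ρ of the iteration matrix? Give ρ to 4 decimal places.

0.1974

Write A = D+L+U with D = diag(-7.5, -11.3, 28.4, -28.6, -10.4, 6.3).
GS T = -(D+L)⁻¹U: row 0 first, T[0,2] = -(2.8)/(-7.5) = +0.3733; later rows by forward substitution.
  T[0,:] = [+0.0000 +0.0400 +0.3733 -0.2800 -0.2267 -0.2667]
  T[1,:] = [+0.0000 -0.0064 -0.0329 +0.0712 +0.0096 +0.2283]
  T[2,:] = [+0.0000 -0.0040 -0.0336 +0.1479 -0.0198 +0.0035]
  T[3,:] = [+0.0000 -0.0006 -0.0034 -0.0066 +0.1279 +0.1052]
  T[4,:] = [+0.0000 -0.0140 -0.1330 +0.0840 +0.0421 -0.1368]
  T[5,:] = [+0.0000 -0.0023 -0.0182 +0.0484 -0.0509 +0.0988]
|eigenvalues of T|: 0.1974, 0.1507, 0.1022, 0.1022, 0.0022, 0.0000.
spectral radius ρ = 0.1974; 0.1974 < 1 ⇒ converges.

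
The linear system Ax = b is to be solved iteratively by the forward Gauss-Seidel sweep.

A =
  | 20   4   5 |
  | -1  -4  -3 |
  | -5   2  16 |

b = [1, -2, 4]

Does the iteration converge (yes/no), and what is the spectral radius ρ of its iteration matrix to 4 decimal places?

Let D = diag(20, -4, 16); L, U the strict triangles.
GS T = -(D+L)⁻¹U: row 0 first, T[0,1] = -(4)/(20) = -0.2000; later rows by forward substitution.
  T[0,:] = [+0.0000 -0.2000 -0.2500]
  T[1,:] = [+0.0000 +0.0500 -0.6875]
  T[2,:] = [+0.0000 -0.0688 +0.0078]
moduli |λ_i(T)| = 0.2473, 0.1895, 0.0000.
spectral radius ρ = 0.2473; 0.2473 < 1 ⇒ converges.

yes, ρ = 0.2473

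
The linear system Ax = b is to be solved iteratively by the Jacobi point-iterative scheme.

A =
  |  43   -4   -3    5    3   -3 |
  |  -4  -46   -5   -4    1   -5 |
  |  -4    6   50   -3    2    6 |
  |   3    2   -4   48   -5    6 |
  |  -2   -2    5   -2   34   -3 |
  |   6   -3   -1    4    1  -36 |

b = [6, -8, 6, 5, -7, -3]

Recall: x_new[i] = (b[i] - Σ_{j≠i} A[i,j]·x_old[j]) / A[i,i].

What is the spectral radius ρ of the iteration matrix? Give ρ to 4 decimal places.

0.2376

Let D = diag(43, -46, 50, 48, 34, -36); L, U the strict triangles.
Jacobi T = -D⁻¹(L+U): T[5,3] = -(4)/(-36) = +0.1111; T[5,5] = 0.
  T[0,:] = [+0.0000, +0.0930, +0.0698, -0.1163, -0.0698, +0.0698]
  T[1,:] = [-0.0870, +0.0000, -0.1087, -0.0870, +0.0217, -0.1087]
  T[2,:] = [+0.0800, -0.1200, +0.0000, +0.0600, -0.0400, -0.1200]
  T[3,:] = [-0.0625, -0.0417, +0.0833, +0.0000, +0.1042, -0.1250]
  T[4,:] = [+0.0588, +0.0588, -0.1471, +0.0588, +0.0000, +0.0882]
  T[5,:] = [+0.1667, -0.0833, -0.0278, +0.1111, +0.0278, +0.0000]
|λ(T)| sorted: 0.2376, 0.1439, 0.1292, 0.1115, 0.0885, 0.0885.
ρ = 0.2376; 0.2376 < 1, so it converges for any x₀.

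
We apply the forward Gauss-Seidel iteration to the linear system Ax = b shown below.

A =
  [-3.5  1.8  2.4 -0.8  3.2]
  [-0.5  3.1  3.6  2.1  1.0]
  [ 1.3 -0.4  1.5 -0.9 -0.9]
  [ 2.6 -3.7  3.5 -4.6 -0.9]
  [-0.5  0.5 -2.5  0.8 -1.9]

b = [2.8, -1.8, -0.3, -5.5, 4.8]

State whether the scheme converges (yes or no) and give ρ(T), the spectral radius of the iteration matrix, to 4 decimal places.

A = D + L + U where D = diag(-3.5, 3.1, 1.5, -4.6, -1.9).
GS T = -(D+L)⁻¹U: row 0 first, T[0,2] = -(2.4)/(-3.5) = +0.6857; later rows by forward substitution.
  T[0,:] = [+0.0000  +0.5143  +0.6857  -0.2286  +0.9143]
  T[1,:] = [+0.0000  +0.0829  -1.0507  -0.7143  -0.1751]
  T[2,:] = [+0.0000  -0.4236  -0.8745  +0.6076  -0.2391]
  T[3,:] = [+0.0000  -0.0983  +0.5673  +0.9077  +0.2801]
  T[4,:] = [+0.0000  +0.4024  +0.9326  -0.5451  +0.1458]
eigenvalue magnitudes: 1.2124, 0.9710, 0.1359, 0.1154, 0.0000.
spectral radius ρ = 1.2124; 1.2124 > 1 ⇒ diverges.

no, ρ = 1.2124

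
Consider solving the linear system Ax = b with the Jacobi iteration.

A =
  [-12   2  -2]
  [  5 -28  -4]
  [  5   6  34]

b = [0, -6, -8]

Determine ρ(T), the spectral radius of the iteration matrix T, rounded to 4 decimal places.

Split A = D + L + U, D = diag(-12, -28, 34).
Jacobi T = -D⁻¹(L+U): T[0,2] = -(-2)/(-12) = -0.1667; T[0,0] = 0.
  T[0,:] = [+0.0000  +0.1667  -0.1667]
  T[1,:] = [+0.1786  +0.0000  -0.1429]
  T[2,:] = [-0.1471  -0.1765  +0.0000]
|eigenvalues of T|: 0.3261, 0.1638, 0.1638.
spectral radius ρ = 0.3261; 0.3261 < 1: convergent.

0.3261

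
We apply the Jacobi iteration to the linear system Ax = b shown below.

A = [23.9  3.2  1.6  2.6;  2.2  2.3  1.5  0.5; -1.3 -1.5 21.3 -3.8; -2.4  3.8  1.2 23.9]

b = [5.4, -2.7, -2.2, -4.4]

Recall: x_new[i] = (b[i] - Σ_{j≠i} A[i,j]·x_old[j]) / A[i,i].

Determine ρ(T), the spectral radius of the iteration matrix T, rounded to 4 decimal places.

0.3598

Diagonal D = diag(23.9, 2.3, 21.3, 23.9); L, U strict lower/upper.
T_J = -D⁻¹(L+U): T[2,1] = -(-1.5)/(21.3) = +0.0704; T[2,2] = 0.
  T[0,:] = [+0.0000, -0.1339, -0.0669, -0.1088]
  T[1,:] = [-0.9565, +0.0000, -0.6522, -0.2174]
  T[2,:] = [+0.0610, +0.0704, +0.0000, +0.1784]
  T[3,:] = [+0.1004, -0.1590, -0.0502, +0.0000]
|λ(T)| sorted: 0.3598, 0.2194, 0.2194, 0.0293.
spectral radius ρ = 0.3598; 0.3598 < 1: convergent.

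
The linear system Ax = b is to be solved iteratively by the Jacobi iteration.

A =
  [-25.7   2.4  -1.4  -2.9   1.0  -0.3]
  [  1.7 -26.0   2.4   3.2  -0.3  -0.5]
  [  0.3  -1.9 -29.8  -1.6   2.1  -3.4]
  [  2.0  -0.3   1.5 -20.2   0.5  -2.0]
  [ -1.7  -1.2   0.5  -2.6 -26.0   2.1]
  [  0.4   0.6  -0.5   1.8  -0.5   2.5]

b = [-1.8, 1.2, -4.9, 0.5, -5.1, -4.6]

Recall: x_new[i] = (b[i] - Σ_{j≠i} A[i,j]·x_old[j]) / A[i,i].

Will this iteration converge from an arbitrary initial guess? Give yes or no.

yes

Let D = diag(-25.7, -26, -29.8, -20.2, -26, 2.5); L, U the strict triangles.
Jacobi T = -D⁻¹(L+U): T[2,5] = -(-3.4)/(-29.8) = -0.1141; T[2,2] = 0.
  T[0,:] = [+0.0000  +0.0934  -0.0545  -0.1128  +0.0389  -0.0117]
  T[1,:] = [+0.0654  +0.0000  +0.0923  +0.1231  -0.0115  -0.0192]
  T[2,:] = [+0.0101  -0.0638  +0.0000  -0.0537  +0.0705  -0.1141]
  T[3,:] = [+0.0990  -0.0149  +0.0743  +0.0000  +0.0248  -0.0990]
  T[4,:] = [-0.0654  -0.0462  +0.0192  -0.1000  +0.0000  +0.0808]
  T[5,:] = [-0.1600  -0.2400  +0.2000  -0.7200  +0.2000  +0.0000]
moduli |λ_i(T)| = 0.3017, 0.2183, 0.2183, 0.0520, 0.0520, 0.0184.
ρ = 0.3017; 0.3017 < 1: convergent.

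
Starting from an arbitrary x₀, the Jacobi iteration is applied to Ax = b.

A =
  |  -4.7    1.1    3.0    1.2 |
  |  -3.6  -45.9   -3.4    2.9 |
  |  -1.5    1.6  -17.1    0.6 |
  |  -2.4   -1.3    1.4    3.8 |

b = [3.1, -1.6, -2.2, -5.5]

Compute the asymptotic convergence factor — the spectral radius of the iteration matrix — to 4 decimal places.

A = D + L + U where D = diag(-4.7, -45.9, -17.1, 3.8).
Jacobi T = -D⁻¹(L+U): T[0,3] = -(1.2)/(-4.7) = +0.2553; T[0,0] = 0.
  T[0,:] = [+0.0000, +0.2340, +0.6383, +0.2553]
  T[1,:] = [-0.0784, +0.0000, -0.0741, +0.0632]
  T[2,:] = [-0.0877, +0.0936, +0.0000, +0.0351]
  T[3,:] = [+0.6316, +0.3421, -0.3684, +0.0000]
eigenvalue magnitudes: 0.4074, 0.2930, 0.2092, 0.2092.
ρ = 0.4074; 0.4074 < 1 ⇒ converges.

0.4074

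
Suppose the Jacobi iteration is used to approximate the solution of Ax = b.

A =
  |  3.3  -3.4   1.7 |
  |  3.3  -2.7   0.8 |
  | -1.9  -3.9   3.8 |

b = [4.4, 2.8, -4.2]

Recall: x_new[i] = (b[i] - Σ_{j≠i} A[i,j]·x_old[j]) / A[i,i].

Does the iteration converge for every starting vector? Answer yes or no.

Let D = diag(3.3, -2.7, 3.8); L, U the strict triangles.
T_J = -D⁻¹(L+U): T[1,2] = -(0.8)/(-2.7) = +0.2963; T[1,1] = 0.
  T[0,:] = [+0.0000  +1.0303  -0.5152]
  T[1,:] = [+1.2222  +0.0000  +0.2963]
  T[2,:] = [+0.5000  +1.0263  +0.0000]
eigenvalue magnitudes: 1.2984, 0.8526, 0.4459.
ρ(T) = max|λ| = 1.2984; 1.2984 > 1 ⇒ diverges.

no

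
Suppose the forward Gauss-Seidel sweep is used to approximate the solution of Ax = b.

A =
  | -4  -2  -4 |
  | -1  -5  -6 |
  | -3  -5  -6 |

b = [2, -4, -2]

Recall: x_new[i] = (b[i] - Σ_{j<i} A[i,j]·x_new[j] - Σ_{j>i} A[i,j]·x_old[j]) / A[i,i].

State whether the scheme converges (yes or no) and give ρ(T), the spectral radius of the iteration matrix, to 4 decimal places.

no, ρ = 1.1788

Write A = D+L+U with D = diag(-4, -5, -6).
Gauss-Seidel: T = -(D+L)⁻¹U, row 0 first, T[0,1] = -(-2)/(-4) = -0.5000; later rows by forward substitution.
  T[0,:] = [+0.0000, -0.5000, -1.0000]
  T[1,:] = [+0.0000, +0.1000, -1.0000]
  T[2,:] = [+0.0000, +0.1667, +1.3333]
moduli |λ_i(T)| = 1.1788, 0.2545, 0.0000.
ρ = 1.1788; 1.1788 > 1: divergent.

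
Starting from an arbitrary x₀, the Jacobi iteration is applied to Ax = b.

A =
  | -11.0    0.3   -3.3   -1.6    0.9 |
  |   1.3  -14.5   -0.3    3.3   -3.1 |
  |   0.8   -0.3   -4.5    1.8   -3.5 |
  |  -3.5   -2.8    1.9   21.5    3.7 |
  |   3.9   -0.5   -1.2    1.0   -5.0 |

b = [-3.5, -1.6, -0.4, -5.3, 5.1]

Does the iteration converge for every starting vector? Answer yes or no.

Write A = D+L+U with D = diag(-11, -14.5, -4.5, 21.5, -5).
Jacobi: T = -D⁻¹(L+U), T[1,0] = -(1.3)/(-14.5) = +0.0897; T[1,1] = 0.
  T[0,:] = [+0.0000  +0.0273  -0.3000  -0.1455  +0.0818]
  T[1,:] = [+0.0897  +0.0000  -0.0207  +0.2276  -0.2138]
  T[2,:] = [+0.1778  -0.0667  +0.0000  +0.4000  -0.7778]
  T[3,:] = [+0.1628  +0.1302  -0.0884  +0.0000  -0.1721]
  T[4,:] = [+0.7800  -0.1000  -0.2400  +0.2000  +0.0000]
eigenvalue magnitudes: 0.6843, 0.5335, 0.5335, 0.1737, 0.1035.
spectral radius ρ = 0.6843; 0.6843 < 1 ⇒ converges.

yes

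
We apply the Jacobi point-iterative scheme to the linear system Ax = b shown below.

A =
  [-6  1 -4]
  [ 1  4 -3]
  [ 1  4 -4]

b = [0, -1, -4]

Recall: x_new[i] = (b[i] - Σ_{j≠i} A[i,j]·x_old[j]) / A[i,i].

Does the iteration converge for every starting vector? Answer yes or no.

yes

Let D = diag(-6, 4, -4); L, U the strict triangles.
Jacobi T = -D⁻¹(L+U): T[1,2] = -(-3)/(4) = +0.7500; T[1,1] = 0.
  T[0,:] = [+0.0000 +0.1667 -0.6667]
  T[1,:] = [-0.2500 +0.0000 +0.7500]
  T[2,:] = [+0.2500 +1.0000 +0.0000]
eigenvalue magnitudes: 0.8761, 0.4753, 0.4753.
ρ = 0.8761; 0.8761 < 1, so it converges for any x₀.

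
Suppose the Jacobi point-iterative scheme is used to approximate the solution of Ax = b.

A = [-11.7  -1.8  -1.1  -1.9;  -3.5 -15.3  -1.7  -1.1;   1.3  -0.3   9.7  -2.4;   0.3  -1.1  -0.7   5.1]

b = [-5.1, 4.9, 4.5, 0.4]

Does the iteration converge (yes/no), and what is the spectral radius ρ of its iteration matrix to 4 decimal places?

yes, ρ = 0.2790

Let D = diag(-11.7, -15.3, 9.7, 5.1); L, U the strict triangles.
Jacobi T = -D⁻¹(L+U): T[2,1] = -(-0.3)/(9.7) = +0.0309; T[2,2] = 0.
  T[0,:] = [+0.0000 -0.1538 -0.0940 -0.1624]
  T[1,:] = [-0.2288 +0.0000 -0.1111 -0.0719]
  T[2,:] = [-0.1340 +0.0309 +0.0000 +0.2474]
  T[3,:] = [-0.0588 +0.2157 +0.1373 +0.0000]
eigenvalue magnitudes: 0.2790, 0.1775, 0.1775, 0.0737.
ρ(T) = max|λ| = 0.2790; 0.2790 < 1: convergent.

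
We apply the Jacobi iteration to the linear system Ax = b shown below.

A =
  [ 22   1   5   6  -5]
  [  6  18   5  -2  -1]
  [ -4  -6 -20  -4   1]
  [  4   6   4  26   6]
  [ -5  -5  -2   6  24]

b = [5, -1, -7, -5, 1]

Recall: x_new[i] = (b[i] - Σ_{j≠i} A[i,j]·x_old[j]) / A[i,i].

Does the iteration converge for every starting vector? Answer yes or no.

A = D + L + U where D = diag(22, 18, -20, 26, 24).
T_J = -D⁻¹(L+U): T[3,0] = -(4)/(26) = -0.1538; T[3,3] = 0.
  T[0,:] = [+0.0000 -0.0455 -0.2273 -0.2727 +0.2273]
  T[1,:] = [-0.3333 +0.0000 -0.2778 +0.1111 +0.0556]
  T[2,:] = [-0.2000 -0.3000 +0.0000 -0.2000 +0.0500]
  T[3,:] = [-0.1538 -0.2308 -0.1538 +0.0000 -0.2308]
  T[4,:] = [+0.2083 +0.2083 +0.0833 -0.2500 +0.0000]
moduli |λ_i(T)| = 0.6047, 0.3759, 0.3759, 0.2394, 0.1700.
ρ(T) = max|λ| = 0.6047; 0.6047 < 1: convergent.

yes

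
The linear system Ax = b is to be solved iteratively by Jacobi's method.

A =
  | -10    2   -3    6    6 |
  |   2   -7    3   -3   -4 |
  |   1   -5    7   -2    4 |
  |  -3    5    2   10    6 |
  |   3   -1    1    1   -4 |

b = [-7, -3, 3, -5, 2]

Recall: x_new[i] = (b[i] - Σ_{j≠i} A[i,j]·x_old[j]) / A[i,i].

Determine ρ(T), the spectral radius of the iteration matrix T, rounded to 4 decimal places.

Write A = D+L+U with D = diag(-10, -7, 7, 10, -4).
Jacobi T = -D⁻¹(L+U): T[4,3] = -(1)/(-4) = +0.2500; T[4,4] = 0.
  T[0,:] = [+0.0000  +0.2000  -0.3000  +0.6000  +0.6000]
  T[1,:] = [+0.2857  +0.0000  +0.4286  -0.4286  -0.5714]
  T[2,:] = [-0.1429  +0.7143  +0.0000  +0.2857  -0.5714]
  T[3,:] = [+0.3000  -0.5000  -0.2000  +0.0000  -0.6000]
  T[4,:] = [+0.7500  -0.2500  +0.2500  +0.2500  +0.0000]
eigenvalue magnitudes: 1.2972, 0.9763, 0.5547, 0.5547, 0.0754.
ρ(T) = max|λ| = 1.2972; 1.2972 > 1: divergent.

1.2972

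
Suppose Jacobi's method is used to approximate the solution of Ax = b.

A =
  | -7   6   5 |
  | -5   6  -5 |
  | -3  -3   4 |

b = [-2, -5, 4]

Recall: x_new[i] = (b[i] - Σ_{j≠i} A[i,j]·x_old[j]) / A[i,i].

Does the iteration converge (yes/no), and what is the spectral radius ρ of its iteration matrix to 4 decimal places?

no, ρ = 1.5801

A = D + L + U where D = diag(-7, 6, 4).
T_J = -D⁻¹(L+U): T[2,1] = -(-3)/(4) = +0.7500; T[2,2] = 0.
  T[0,:] = [+0.0000 +0.8571 +0.7143]
  T[1,:] = [+0.8333 +0.0000 +0.8333]
  T[2,:] = [+0.7500 +0.7500 +0.0000]
|λ(T)| sorted: 1.5801, 0.8406, 0.7394.
ρ(T) = max|λ| = 1.5801; 1.5801 > 1, so it fails to converge.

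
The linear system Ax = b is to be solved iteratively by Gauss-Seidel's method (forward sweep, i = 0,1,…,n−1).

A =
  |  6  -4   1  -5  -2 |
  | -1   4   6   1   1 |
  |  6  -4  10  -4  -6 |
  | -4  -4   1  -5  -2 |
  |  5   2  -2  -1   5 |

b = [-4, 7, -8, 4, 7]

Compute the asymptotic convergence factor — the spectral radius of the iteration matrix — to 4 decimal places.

Diagonal D = diag(6, 4, 10, -5, 5); L, U strict lower/upper.
Gauss-Seidel: T = -(D+L)⁻¹U, row 0 first, T[0,1] = -(-4)/(6) = +0.6667; later rows by forward substitution.
  T[0,:] = [+0.0000, +0.6667, -0.1667, +0.8333, +0.3333]
  T[1,:] = [+0.0000, +0.1667, -1.5417, -0.0417, -0.1667]
  T[2,:] = [+0.0000, -0.3333, -0.5167, -0.1167, +0.3333]
  T[3,:] = [+0.0000, -0.7333, +1.2633, -0.6567, -0.4667]
  T[4,:] = [+0.0000, -1.0133, +0.8293, -0.9947, -0.2267]
eigenvalue magnitudes: 1.3547, 0.8914, 0.8584, 0.1544, 0.0000.
spectral radius ρ = 1.3547; 1.3547 > 1 ⇒ diverges.

1.3547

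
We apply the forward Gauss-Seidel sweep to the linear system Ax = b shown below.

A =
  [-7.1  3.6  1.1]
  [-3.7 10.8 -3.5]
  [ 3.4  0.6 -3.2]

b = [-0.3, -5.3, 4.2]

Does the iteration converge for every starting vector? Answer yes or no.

yes

Split A = D + L + U, D = diag(-7.1, 10.8, -3.2).
Gauss-Seidel: T = -(D+L)⁻¹U, row 0 first, T[0,1] = -(3.6)/(-7.1) = +0.5070; later rows by forward substitution.
  T[0,:] = [+0.0000  +0.5070  +0.1549]
  T[1,:] = [+0.0000  +0.1737  +0.3772]
  T[2,:] = [+0.0000  +0.5713  +0.2353]
|eigenvalues of T|: 0.6697, 0.2607, 0.0000.
ρ(T) = max|λ| = 0.6697; 0.6697 < 1: convergent.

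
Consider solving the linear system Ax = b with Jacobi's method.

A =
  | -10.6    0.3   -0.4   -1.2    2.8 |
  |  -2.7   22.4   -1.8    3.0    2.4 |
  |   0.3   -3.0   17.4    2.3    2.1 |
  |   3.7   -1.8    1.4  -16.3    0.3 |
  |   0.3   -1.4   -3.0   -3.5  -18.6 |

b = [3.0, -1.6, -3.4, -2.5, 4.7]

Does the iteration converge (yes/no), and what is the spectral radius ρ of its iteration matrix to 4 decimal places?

yes, ρ = 0.2779

A = D + L + U where D = diag(-10.6, 22.4, 17.4, -16.3, -18.6).
Jacobi T = -D⁻¹(L+U): T[4,0] = -(0.3)/(-18.6) = +0.0161; T[4,4] = 0.
  T[0,:] = [+0.0000  +0.0283  -0.0377  -0.1132  +0.2642]
  T[1,:] = [+0.1205  +0.0000  +0.0804  -0.1339  -0.1071]
  T[2,:] = [-0.0172  +0.1724  +0.0000  -0.1322  -0.1207]
  T[3,:] = [+0.2270  -0.1104  +0.0859  +0.0000  +0.0184]
  T[4,:] = [+0.0161  -0.0753  -0.1613  -0.1882  +0.0000]
|roots of det(T-λI)|: 0.2779, 0.2352, 0.2287, 0.2287, 0.0765.
ρ(T) = max|λ| = 0.2779; 0.2779 < 1 ⇒ converges.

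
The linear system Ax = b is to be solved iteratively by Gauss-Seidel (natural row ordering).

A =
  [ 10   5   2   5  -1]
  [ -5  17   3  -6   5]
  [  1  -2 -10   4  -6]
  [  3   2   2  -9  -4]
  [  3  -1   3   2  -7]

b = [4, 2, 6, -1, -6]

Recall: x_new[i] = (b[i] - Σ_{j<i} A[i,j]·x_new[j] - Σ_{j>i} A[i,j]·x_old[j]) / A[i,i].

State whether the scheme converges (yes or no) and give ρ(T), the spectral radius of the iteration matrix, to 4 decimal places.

yes, ρ = 0.5329

Write A = D+L+U with D = diag(10, 17, -10, -9, -7).
T_GS = -(D+L)⁻¹U: row 0 first, T[0,3] = -(5)/(10) = -0.5000; later rows by forward substitution.
  T[0,:] = [+0.0000, -0.5000, -0.2000, -0.5000, +0.1000]
  T[1,:] = [+0.0000, -0.1471, -0.2353, +0.2059, -0.2647]
  T[2,:] = [+0.0000, -0.0206, +0.0271, +0.3088, -0.5371]
  T[3,:] = [+0.0000, -0.2039, -0.1129, -0.0523, -0.5893]
  T[4,:] = [+0.0000, -0.2604, -0.0728, -0.1263, -0.3179]
moduli |λ_i(T)| = 0.5329, 0.2604, 0.2201, 0.2201, 0.0000.
ρ(T) = max|λ| = 0.5329; 0.5329 < 1, so it converges for any x₀.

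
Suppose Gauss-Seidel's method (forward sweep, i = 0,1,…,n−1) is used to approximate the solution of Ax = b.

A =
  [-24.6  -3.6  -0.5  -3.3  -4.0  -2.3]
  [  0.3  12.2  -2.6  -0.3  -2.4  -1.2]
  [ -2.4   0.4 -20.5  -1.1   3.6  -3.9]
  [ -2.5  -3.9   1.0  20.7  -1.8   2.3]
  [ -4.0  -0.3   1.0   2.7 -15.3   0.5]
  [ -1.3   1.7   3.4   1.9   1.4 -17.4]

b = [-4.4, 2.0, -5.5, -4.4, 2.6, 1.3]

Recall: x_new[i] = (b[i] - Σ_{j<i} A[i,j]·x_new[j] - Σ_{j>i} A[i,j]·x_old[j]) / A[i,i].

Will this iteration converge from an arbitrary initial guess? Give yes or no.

Split A = D + L + U, D = diag(-24.6, 12.2, -20.5, 20.7, -15.3, -17.4).
GS T = -(D+L)⁻¹U: row 0 first, T[0,4] = -(-4)/(-24.6) = -0.1626; later rows by forward substitution.
  T[0,:] = [+0.0000 -0.1463 -0.0203 -0.1341 -0.1626 -0.0935]
  T[1,:] = [+0.0000 +0.0036 +0.2136 +0.0279 +0.2007 +0.1007]
  T[2,:] = [+0.0000 +0.0172 +0.0065 -0.0374 +0.1986 -0.1773]
  T[3,:] = [+0.0000 -0.0178 +0.0375 -0.0091 +0.0955 -0.0949]
  T[4,:] = [+0.0000 +0.0362 +0.0082 +0.0305 +0.0684 +0.0268]
  T[5,:] = [+0.0000 +0.0156 +0.0284 +0.0069 +0.0865 -0.0260]
|eigenvalues of T|: 0.1793, 0.1116, 0.1116, 0.0187, 0.0085, 0.0000.
ρ = 0.1793; 0.1793 < 1, so it converges for any x₀.

yes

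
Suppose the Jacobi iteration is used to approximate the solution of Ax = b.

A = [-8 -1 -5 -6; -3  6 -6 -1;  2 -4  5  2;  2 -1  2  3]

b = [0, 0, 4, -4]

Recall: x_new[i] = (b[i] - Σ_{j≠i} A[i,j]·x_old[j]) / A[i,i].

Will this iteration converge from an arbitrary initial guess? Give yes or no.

no

Diagonal D = diag(-8, 6, 5, 3); L, U strict lower/upper.
Jacobi T = -D⁻¹(L+U): T[3,2] = -(2)/(3) = -0.6667; T[3,3] = 0.
  T[0,:] = [+0.0000 -0.1250 -0.6250 -0.7500]
  T[1,:] = [+0.5000 +0.0000 +1.0000 +0.1667]
  T[2,:] = [-0.4000 +0.8000 +0.0000 -0.4000]
  T[3,:] = [-0.6667 +0.3333 -0.6667 +0.0000]
|eigenvalues of T|: 1.5418, 0.7941, 0.7941, 0.0400.
ρ = 1.5418; 1.5418 > 1 ⇒ diverges.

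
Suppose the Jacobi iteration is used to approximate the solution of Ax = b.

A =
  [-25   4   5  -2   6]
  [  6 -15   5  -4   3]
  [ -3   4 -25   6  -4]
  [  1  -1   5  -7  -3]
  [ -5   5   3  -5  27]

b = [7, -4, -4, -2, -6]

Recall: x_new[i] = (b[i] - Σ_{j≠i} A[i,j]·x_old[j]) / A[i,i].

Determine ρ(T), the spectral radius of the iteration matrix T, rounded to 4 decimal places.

0.5042

Let D = diag(-25, -15, -25, -7, 27); L, U the strict triangles.
Jacobi: T = -D⁻¹(L+U), T[3,4] = -(-3)/(-7) = -0.4286; T[3,3] = 0.
  T[0,:] = [+0.0000  +0.1600  +0.2000  -0.0800  +0.2400]
  T[1,:] = [+0.4000  +0.0000  +0.3333  -0.2667  +0.2000]
  T[2,:] = [-0.1200  +0.1600  +0.0000  +0.2400  -0.1600]
  T[3,:] = [+0.1429  -0.1429  +0.7143  +0.0000  -0.4286]
  T[4,:] = [+0.1852  -0.1852  -0.1111  +0.1852  +0.0000]
|λ(T)| sorted: 0.5042, 0.3588, 0.3290, 0.3290, 0.3130.
ρ = 0.5042; 0.5042 < 1, so it converges for any x₀.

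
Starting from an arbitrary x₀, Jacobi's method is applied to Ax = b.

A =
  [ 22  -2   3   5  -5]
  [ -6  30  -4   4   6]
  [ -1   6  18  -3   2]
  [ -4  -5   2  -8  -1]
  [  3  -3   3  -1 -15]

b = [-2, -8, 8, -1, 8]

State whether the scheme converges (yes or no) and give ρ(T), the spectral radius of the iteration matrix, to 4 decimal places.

A = D + L + U where D = diag(22, 30, 18, -8, -15).
Jacobi: T = -D⁻¹(L+U), T[3,2] = -(2)/(-8) = +0.2500; T[3,3] = 0.
  T[0,:] = [+0.0000 +0.0909 -0.1364 -0.2273 +0.2273]
  T[1,:] = [+0.2000 +0.0000 +0.1333 -0.1333 -0.2000]
  T[2,:] = [+0.0556 -0.3333 +0.0000 +0.1667 -0.1111]
  T[3,:] = [-0.5000 -0.6250 +0.2500 +0.0000 -0.1250]
  T[4,:] = [+0.2000 -0.2000 +0.2000 -0.0667 +0.0000]
moduli |λ_i(T)| = 0.5821, 0.4156, 0.2881, 0.2881, 0.2277.
ρ = 0.5821; 0.5821 < 1, so it converges for any x₀.

yes, ρ = 0.5821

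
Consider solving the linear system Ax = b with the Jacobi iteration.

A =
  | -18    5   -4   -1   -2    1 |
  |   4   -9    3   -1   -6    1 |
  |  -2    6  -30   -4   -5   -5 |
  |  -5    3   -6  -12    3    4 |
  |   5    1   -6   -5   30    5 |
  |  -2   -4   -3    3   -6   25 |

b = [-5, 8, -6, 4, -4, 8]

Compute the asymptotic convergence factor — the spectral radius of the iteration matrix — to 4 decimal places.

0.6405

Split A = D + L + U, D = diag(-18, -9, -30, -12, 30, 25).
Jacobi: T = -D⁻¹(L+U), T[2,4] = -(-5)/(-30) = -0.1667; T[2,2] = 0.
  T[0,:] = [+0.0000, +0.2778, -0.2222, -0.0556, -0.1111, +0.0556]
  T[1,:] = [+0.4444, +0.0000, +0.3333, -0.1111, -0.6667, +0.1111]
  T[2,:] = [-0.0667, +0.2000, +0.0000, -0.1333, -0.1667, -0.1667]
  T[3,:] = [-0.4167, +0.2500, -0.5000, +0.0000, +0.2500, +0.3333]
  T[4,:] = [-0.1667, -0.0333, +0.2000, +0.1667, +0.0000, -0.1667]
  T[5,:] = [+0.0800, +0.1600, +0.1200, -0.1200, +0.2400, +0.0000]
|eigenvalues of T|: 0.6405, 0.5321, 0.3196, 0.3196, 0.2384, 0.2384.
spectral radius ρ = 0.6405; 0.6405 < 1, so it converges for any x₀.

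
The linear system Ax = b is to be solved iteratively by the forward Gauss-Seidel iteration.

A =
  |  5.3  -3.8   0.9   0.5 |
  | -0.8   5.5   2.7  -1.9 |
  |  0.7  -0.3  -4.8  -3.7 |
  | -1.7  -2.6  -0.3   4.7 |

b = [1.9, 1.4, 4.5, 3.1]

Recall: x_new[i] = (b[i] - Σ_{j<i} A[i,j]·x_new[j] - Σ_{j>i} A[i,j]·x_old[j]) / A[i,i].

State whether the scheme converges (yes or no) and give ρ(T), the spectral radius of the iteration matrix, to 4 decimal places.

Diagonal D = diag(5.3, 5.5, -4.8, 4.7); L, U strict lower/upper.
T_GS = -(D+L)⁻¹U: row 0 first, T[0,2] = -(0.9)/(5.3) = -0.1698; later rows by forward substitution.
  T[0,:] = [+0.0000, +0.7170, -0.1698, -0.0943]
  T[1,:] = [+0.0000, +0.1043, -0.5156, +0.3317]
  T[2,:] = [+0.0000, +0.0980, +0.0075, -0.8053]
  T[3,:] = [+0.0000, +0.3233, -0.3462, +0.0980]
|roots of det(T-λI)|: 0.7831, 0.3540, 0.3540, 0.0000.
ρ = 0.7831; 0.7831 < 1, so it converges for any x₀.

yes, ρ = 0.7831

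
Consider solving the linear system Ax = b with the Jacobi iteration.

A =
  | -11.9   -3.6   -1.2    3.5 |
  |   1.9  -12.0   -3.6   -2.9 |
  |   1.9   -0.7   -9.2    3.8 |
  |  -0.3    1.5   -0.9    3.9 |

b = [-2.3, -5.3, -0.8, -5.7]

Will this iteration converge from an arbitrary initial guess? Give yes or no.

Split A = D + L + U, D = diag(-11.9, -12, -9.2, 3.9).
Jacobi T = -D⁻¹(L+U): T[3,2] = -(-0.9)/(3.9) = +0.2308; T[3,3] = 0.
  T[0,:] = [+0.0000 -0.3025 -0.1008 +0.2941]
  T[1,:] = [+0.1583 +0.0000 -0.3000 -0.2417]
  T[2,:] = [+0.2065 -0.0761 +0.0000 +0.4130]
  T[3,:] = [+0.0769 -0.3846 +0.2308 +0.0000]
|eigenvalues of T|: 0.5877, 0.3613, 0.3140, 0.3140.
ρ = 0.5877; 0.5877 < 1: convergent.

yes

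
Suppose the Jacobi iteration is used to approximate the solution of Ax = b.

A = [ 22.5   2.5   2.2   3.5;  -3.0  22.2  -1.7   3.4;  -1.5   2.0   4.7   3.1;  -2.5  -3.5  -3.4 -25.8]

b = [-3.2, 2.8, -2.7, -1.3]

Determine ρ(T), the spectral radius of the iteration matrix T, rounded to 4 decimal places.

0.2337

Split A = D + L + U, D = diag(22.5, 22.2, 4.7, -25.8).
Jacobi: T = -D⁻¹(L+U), T[2,3] = -(3.1)/(4.7) = -0.6596; T[2,2] = 0.
  T[0,:] = [+0.0000  -0.1111  -0.0978  -0.1556]
  T[1,:] = [+0.1351  +0.0000  +0.0766  -0.1532]
  T[2,:] = [+0.3191  -0.4255  +0.0000  -0.6596]
  T[3,:] = [-0.0969  -0.1357  -0.1318  +0.0000]
moduli |λ_i(T)| = 0.2337, 0.1601, 0.0867, 0.0132.
spectral radius ρ = 0.2337; 0.2337 < 1 ⇒ converges.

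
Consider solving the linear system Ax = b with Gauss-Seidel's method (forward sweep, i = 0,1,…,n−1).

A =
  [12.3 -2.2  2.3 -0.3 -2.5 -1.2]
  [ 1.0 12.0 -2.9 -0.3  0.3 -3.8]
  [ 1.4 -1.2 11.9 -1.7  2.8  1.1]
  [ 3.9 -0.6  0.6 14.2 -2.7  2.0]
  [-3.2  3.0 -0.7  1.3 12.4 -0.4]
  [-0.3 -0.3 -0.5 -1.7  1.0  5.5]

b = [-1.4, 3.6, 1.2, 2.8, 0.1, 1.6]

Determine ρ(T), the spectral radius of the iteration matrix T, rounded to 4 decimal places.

Write A = D+L+U with D = diag(12.3, 12, 11.9, 14.2, 12.4, 5.5).
GS T = -(D+L)⁻¹U: row 0 first, T[0,4] = -(-2.5)/(12.3) = +0.2033; later rows by forward substitution.
  T[0,:] = [+0.0000  +0.1789  -0.1870  +0.0244  +0.2033  +0.0976]
  T[1,:] = [+0.0000  -0.0149  +0.2572  +0.0230  -0.0419  +0.3085]
  T[2,:] = [+0.0000  -0.0225  +0.0479  +0.1423  -0.2634  -0.0728]
  T[3,:] = [+0.0000  -0.0488  +0.0602  -0.0117  +0.1437  -0.1515]
  T[4,:] = [+0.0000  +0.0536  -0.1141  +0.0100  +0.0327  -0.0054]
  T[5,:] = [+0.0000  -0.0179  +0.0475  +0.0101  +0.0233  -0.0303]
|λ(T)| sorted: 0.2222, 0.1506, 0.1506, 0.0588, 0.0070, 0.0000.
ρ = 0.2222; 0.2222 < 1: convergent.

0.2222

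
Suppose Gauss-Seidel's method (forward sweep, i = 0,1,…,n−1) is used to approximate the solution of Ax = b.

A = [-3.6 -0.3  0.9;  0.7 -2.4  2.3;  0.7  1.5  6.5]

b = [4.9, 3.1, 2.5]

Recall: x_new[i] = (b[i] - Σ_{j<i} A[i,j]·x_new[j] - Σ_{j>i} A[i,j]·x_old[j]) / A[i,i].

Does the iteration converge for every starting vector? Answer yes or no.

yes

A = D + L + U where D = diag(-3.6, -2.4, 6.5).
T_GS = -(D+L)⁻¹U: row 0 first, T[0,1] = -(-0.3)/(-3.6) = -0.0833; later rows by forward substitution.
  T[0,:] = [+0.0000 -0.0833 +0.2500]
  T[1,:] = [+0.0000 -0.0243 +1.0312]
  T[2,:] = [+0.0000 +0.0146 -0.2649]
eigenvalue magnitudes: 0.3164, 0.0272, 0.0000.
ρ = 0.3164; 0.3164 < 1 ⇒ converges.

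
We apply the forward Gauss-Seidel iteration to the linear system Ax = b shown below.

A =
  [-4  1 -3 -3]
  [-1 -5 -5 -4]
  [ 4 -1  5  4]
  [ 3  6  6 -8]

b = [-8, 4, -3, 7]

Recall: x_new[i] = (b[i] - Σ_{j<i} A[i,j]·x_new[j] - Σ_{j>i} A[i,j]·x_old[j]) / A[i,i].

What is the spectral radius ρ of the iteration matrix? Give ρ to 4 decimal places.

A = D + L + U where D = diag(-4, -5, 5, -8).
Gauss-Seidel: T = -(D+L)⁻¹U, row 0 first, T[0,1] = -(1)/(-4) = +0.2500; later rows by forward substitution.
  T[0,:] = [+0.0000 +0.2500 -0.7500 -0.7500]
  T[1,:] = [+0.0000 -0.0500 -0.8500 -0.6500]
  T[2,:] = [+0.0000 -0.2100 +0.4300 -0.3300]
  T[3,:] = [+0.0000 -0.1012 -0.5962 -1.0162]
eigenvalue magnitudes: 1.2618, 0.7093, 0.0838, 0.0000.
ρ(T) = max|λ| = 1.2618; 1.2618 > 1: divergent.

1.2618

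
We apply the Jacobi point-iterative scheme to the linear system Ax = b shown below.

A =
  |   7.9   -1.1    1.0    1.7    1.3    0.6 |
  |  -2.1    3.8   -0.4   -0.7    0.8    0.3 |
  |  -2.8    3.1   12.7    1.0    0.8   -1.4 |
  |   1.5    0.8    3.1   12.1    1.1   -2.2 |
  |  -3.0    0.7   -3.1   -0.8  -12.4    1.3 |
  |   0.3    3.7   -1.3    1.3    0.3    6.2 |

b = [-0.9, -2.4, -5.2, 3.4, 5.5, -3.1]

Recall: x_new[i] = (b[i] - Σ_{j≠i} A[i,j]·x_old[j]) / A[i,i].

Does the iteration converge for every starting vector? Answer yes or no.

Diagonal D = diag(7.9, 3.8, 12.7, 12.1, -12.4, 6.2); L, U strict lower/upper.
T_J = -D⁻¹(L+U): T[3,5] = -(-2.2)/(12.1) = +0.1818; T[3,3] = 0.
  T[0,:] = [+0.0000 +0.1392 -0.1266 -0.2152 -0.1646 -0.0759]
  T[1,:] = [+0.5526 +0.0000 +0.1053 +0.1842 -0.2105 -0.0789]
  T[2,:] = [+0.2205 -0.2441 +0.0000 -0.0787 -0.0630 +0.1102]
  T[3,:] = [-0.1240 -0.0661 -0.2562 +0.0000 -0.0909 +0.1818]
  T[4,:] = [-0.2419 +0.0565 -0.2500 -0.0645 +0.0000 +0.1048]
  T[5,:] = [-0.0484 -0.5968 +0.2097 -0.2097 -0.0484 +0.0000]
eigenvalue magnitudes: 0.5025, 0.2992, 0.2992, 0.2855, 0.1095, 0.1095.
spectral radius ρ = 0.5025; 0.5025 < 1 ⇒ converges.

yes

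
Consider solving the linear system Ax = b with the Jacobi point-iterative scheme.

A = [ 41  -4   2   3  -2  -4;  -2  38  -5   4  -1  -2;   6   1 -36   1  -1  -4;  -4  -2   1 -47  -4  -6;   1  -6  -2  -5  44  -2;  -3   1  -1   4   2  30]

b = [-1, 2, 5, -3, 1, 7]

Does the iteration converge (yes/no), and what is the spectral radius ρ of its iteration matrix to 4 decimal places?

yes, ρ = 0.2436

Split A = D + L + U, D = diag(41, 38, -36, -47, 44, 30).
Jacobi: T = -D⁻¹(L+U), T[3,0] = -(-4)/(-47) = -0.0851; T[3,3] = 0.
  T[0,:] = [+0.0000, +0.0976, -0.0488, -0.0732, +0.0488, +0.0976]
  T[1,:] = [+0.0526, +0.0000, +0.1316, -0.1053, +0.0263, +0.0526]
  T[2,:] = [+0.1667, +0.0278, +0.0000, +0.0278, -0.0278, -0.1111]
  T[3,:] = [-0.0851, -0.0426, +0.0213, +0.0000, -0.0851, -0.1277]
  T[4,:] = [-0.0227, +0.1364, +0.0455, +0.1136, +0.0000, +0.0455]
  T[5,:] = [+0.1000, -0.0333, +0.0333, -0.1333, -0.0667, +0.0000]
|λ(T)| sorted: 0.2436, 0.1705, 0.1705, 0.1174, 0.1174, 0.1011.
ρ = 0.2436; 0.2436 < 1, so it converges for any x₀.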